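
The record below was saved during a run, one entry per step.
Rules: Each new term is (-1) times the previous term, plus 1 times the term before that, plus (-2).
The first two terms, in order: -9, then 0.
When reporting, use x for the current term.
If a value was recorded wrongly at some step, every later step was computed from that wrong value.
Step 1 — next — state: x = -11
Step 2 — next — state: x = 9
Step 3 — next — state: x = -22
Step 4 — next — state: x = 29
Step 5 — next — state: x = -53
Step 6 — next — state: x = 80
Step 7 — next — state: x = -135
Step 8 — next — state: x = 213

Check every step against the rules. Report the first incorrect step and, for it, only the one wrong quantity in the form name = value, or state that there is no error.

no error

1. x = -1*(0) + (1)*(-9) + (-2) = -11 (matches)
2. x = -1*(-11) + (1)*(0) + (-2) = 9 (same as recorded)
3. x = -1*(9) + (1)*(-11) + (-2) = -22 (verified)
4. x = -1*(-22) + (1)*(9) + (-2) = 29 (checks out)
5. x = -1*(29) + (1)*(-22) + (-2) = -53 (consistent with the record)
6. x = -1*(-53) + (1)*(29) + (-2) = 80 (in agreement)
7. x = -1*(80) + (1)*(-53) + (-2) = -135 (agrees with the record)
8. x = -1*(-135) + (1)*(80) + (-2) = 213 (verified)
All entries verified; no error found.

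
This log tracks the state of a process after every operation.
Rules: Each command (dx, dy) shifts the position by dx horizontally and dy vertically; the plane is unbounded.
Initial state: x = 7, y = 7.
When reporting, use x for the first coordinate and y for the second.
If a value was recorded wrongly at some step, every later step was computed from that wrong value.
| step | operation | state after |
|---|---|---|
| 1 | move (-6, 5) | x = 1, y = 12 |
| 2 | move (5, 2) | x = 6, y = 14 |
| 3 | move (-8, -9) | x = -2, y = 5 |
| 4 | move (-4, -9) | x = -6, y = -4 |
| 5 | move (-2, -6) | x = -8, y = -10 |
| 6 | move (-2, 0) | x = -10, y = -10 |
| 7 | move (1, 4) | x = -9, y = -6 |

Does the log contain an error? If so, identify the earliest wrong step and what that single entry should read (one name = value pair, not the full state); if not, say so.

no error

Recomputing the run from the initial state:
step 1: x = 1, y = 12
step 2: x = 6, y = 14
step 3: x = -2, y = 5
step 4: x = -6, y = -4
step 5: x = -8, y = -10
step 6: x = -10, y = -10
step 7: x = -9, y = -6
This matches the log at every step.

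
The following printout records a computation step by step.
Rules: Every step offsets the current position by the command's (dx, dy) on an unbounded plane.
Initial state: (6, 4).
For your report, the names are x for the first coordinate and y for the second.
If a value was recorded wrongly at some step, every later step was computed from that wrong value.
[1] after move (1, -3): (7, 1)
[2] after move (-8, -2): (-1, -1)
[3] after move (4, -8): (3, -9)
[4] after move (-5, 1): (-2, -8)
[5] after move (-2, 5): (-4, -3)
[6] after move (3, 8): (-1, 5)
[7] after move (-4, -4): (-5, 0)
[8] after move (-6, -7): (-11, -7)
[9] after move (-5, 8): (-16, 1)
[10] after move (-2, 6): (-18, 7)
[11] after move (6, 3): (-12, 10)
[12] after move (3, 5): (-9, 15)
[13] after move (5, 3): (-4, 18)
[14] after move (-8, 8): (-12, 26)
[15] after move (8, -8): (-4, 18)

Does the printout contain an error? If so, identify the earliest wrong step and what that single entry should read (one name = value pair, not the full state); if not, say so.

step 1: x = 6 + (1) = 7, y = 4 + (-3) = 1 -> same as recorded
step 2: x = 7 + (-8) = -1, y = 1 + (-2) = -1 -> confirmed correct
step 3: x = -1 + (4) = 3, y = -1 + (-8) = -9 -> no discrepancy
step 4: x = 3 + (-5) = -2, y = -9 + (1) = -8 -> verified
step 5: x = -2 + (-2) = -4, y = -8 + (5) = -3 -> matches
step 6: x = -4 + (3) = -1, y = -3 + (8) = 5 -> verified
step 7: x = -1 + (-4) = -5, y = 5 + (-4) = 1 -> first mismatch against the printout
The audit stops at step 7: the recorded entry is wrong and should be y = 1.

step 7, y = 1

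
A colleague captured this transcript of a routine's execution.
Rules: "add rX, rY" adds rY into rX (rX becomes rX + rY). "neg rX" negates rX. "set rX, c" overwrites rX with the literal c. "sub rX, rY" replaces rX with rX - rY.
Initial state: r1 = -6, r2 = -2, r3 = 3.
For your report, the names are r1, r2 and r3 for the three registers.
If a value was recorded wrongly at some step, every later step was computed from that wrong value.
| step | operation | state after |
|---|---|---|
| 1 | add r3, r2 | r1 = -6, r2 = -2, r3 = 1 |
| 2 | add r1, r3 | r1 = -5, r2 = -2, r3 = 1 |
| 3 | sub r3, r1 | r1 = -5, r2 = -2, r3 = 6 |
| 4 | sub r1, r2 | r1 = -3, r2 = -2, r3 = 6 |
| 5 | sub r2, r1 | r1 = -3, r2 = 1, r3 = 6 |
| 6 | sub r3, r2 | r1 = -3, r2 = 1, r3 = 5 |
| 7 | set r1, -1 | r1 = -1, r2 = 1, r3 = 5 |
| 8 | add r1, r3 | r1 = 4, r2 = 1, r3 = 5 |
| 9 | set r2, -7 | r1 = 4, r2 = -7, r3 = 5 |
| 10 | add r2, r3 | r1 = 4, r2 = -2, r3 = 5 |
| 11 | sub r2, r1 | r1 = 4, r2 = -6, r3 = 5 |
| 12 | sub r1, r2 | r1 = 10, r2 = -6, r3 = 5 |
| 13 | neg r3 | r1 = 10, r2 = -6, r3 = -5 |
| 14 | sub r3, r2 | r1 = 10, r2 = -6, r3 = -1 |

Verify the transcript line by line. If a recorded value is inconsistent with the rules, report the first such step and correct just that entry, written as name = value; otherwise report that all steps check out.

step 14, r3 = 1

Recomputing the run from the initial state:
step 1: r1 = -6, r2 = -2, r3 = 1
step 2: r1 = -5, r2 = -2, r3 = 1
step 3: r1 = -5, r2 = -2, r3 = 6
step 4: r1 = -3, r2 = -2, r3 = 6
step 5: r1 = -3, r2 = 1, r3 = 6
step 6: r1 = -3, r2 = 1, r3 = 5
step 7: r1 = -1, r2 = 1, r3 = 5
step 8: r1 = 4, r2 = 1, r3 = 5
step 9: r1 = 4, r2 = -7, r3 = 5
step 10: r1 = 4, r2 = -2, r3 = 5
step 11: r1 = 4, r2 = -6, r3 = 5
step 12: r1 = 10, r2 = -6, r3 = 5
step 13: r1 = 10, r2 = -6, r3 = -5
step 14: r1 = 10, r2 = -6, r3 = 1
The first disagreement with the transcript is at step 14, where the value should be r3 = 1.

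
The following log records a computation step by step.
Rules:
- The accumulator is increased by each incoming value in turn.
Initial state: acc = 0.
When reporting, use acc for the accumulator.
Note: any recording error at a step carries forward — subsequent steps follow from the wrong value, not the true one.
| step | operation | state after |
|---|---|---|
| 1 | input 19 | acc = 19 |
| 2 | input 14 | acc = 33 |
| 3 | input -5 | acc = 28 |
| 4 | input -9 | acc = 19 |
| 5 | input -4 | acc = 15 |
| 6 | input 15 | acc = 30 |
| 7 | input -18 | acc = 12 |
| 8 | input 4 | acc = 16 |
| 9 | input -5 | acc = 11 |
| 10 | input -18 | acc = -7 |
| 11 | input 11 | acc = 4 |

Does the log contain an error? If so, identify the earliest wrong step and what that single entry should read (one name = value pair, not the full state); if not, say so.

no error

Step 1: acc = 0 + 19 = 19 — verified.
Step 2: acc = 19 + 14 = 33 — same as recorded.
Step 3: acc = 33 + -5 = 28 — in agreement.
Step 4: acc = 28 + -9 = 19 — consistent with the log.
Step 5: acc = 19 + -4 = 15 — confirmed correct.
Step 6: acc = 15 + 15 = 30 — checks out.
Step 7: acc = 30 + -18 = 12 — exactly as logged.
Step 8: acc = 12 + 4 = 16 — exactly as logged.
Step 9: acc = 16 + -5 = 11 — same as recorded.
Step 10: acc = 11 + -18 = -7 — agrees with the log.
Step 11: acc = -7 + 11 = 4 — confirmed correct.
All entries verified; no error found.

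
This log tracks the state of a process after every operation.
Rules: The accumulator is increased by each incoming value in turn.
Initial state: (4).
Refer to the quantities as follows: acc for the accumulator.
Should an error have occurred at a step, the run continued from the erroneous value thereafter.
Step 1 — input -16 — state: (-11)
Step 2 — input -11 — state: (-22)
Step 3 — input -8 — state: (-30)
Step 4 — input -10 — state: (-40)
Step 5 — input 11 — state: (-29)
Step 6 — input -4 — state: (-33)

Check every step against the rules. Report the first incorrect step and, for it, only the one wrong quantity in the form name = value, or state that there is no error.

Step 1: acc = 4 + -16 = -12 — first mismatch against the log.
That makes step 1 the first incorrect line — acc = -12 is what it should show.

step 1, acc = -12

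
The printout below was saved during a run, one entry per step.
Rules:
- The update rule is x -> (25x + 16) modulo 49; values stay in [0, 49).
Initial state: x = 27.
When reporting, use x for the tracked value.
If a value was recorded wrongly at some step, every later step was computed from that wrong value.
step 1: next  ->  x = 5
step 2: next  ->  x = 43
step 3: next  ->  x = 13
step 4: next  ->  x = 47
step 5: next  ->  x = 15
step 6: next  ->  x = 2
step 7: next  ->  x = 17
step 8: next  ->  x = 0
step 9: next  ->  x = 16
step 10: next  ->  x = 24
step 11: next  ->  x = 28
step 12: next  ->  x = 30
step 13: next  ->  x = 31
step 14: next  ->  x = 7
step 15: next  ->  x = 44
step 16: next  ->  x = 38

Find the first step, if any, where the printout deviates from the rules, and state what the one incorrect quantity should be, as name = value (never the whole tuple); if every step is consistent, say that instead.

step 1: x = (25*27 + 16) mod 49 = 5 -> same as recorded
step 2: x = (25*5 + 16) mod 49 = 43 -> confirmed correct
step 3: x = (25*43 + 16) mod 49 = 13 -> same as recorded
step 4: x = (25*13 + 16) mod 49 = 47 -> verified
step 5: x = (25*47 + 16) mod 49 = 15 -> same as recorded
step 6: x = (25*15 + 16) mod 49 = 48 -> this is not what the printout shows
The audit stops at step 6: the recorded entry is wrong and should be x = 48.

step 6, x = 48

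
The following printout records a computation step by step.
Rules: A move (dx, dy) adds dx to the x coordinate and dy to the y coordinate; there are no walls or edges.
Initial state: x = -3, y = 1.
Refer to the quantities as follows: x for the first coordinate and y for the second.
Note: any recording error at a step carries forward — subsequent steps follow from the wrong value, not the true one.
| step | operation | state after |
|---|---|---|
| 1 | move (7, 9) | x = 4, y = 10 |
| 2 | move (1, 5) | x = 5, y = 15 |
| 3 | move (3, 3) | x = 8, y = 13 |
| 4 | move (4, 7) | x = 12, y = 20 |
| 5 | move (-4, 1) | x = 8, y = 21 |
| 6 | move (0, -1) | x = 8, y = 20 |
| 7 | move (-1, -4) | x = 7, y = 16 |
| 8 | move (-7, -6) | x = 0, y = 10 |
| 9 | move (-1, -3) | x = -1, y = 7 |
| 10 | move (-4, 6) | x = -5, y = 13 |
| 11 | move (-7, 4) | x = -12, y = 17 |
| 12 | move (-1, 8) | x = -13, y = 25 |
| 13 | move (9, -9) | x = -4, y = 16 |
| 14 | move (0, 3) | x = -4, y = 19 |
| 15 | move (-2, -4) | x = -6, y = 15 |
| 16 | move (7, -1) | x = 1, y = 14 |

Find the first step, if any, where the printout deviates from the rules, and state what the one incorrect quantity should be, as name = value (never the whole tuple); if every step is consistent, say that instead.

Recomputing the run from the initial state:
step 1: x = 4, y = 10
step 2: x = 5, y = 15
step 3: x = 8, y = 18
step 4: x = 12, y = 25
step 5: x = 8, y = 26
step 6: x = 8, y = 25
step 7: x = 7, y = 21
step 8: x = 0, y = 15
step 9: x = -1, y = 12
step 10: x = -5, y = 18
step 11: x = -12, y = 22
step 12: x = -13, y = 30
step 13: x = -4, y = 21
step 14: x = -4, y = 24
step 15: x = -6, y = 20
step 16: x = 1, y = 19
The first disagreement with the printout is at step 3, where the value should be y = 18.

step 3, y = 18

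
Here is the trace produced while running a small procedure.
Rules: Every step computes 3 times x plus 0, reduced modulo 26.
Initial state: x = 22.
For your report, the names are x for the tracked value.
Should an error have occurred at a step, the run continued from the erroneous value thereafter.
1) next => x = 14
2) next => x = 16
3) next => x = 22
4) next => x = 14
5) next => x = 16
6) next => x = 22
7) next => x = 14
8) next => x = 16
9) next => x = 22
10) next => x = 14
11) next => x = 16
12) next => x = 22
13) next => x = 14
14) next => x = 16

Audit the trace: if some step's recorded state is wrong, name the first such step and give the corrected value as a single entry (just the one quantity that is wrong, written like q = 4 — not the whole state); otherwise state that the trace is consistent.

Step 1: x = (3*22 + 0) mod 26 = 14 — in agreement.
Step 2: x = (3*14 + 0) mod 26 = 16 — checks out.
Step 3: x = (3*16 + 0) mod 26 = 22 — exactly as logged.
Step 4: x = (3*22 + 0) mod 26 = 14 — checks out.
Step 5: x = (3*14 + 0) mod 26 = 16 — checks out.
Step 6: x = (3*16 + 0) mod 26 = 22 — no discrepancy.
Step 7: x = (3*22 + 0) mod 26 = 14 — agrees with the trace.
Step 8: x = (3*14 + 0) mod 26 = 16 — verified.
Step 9: x = (3*16 + 0) mod 26 = 22 — consistent with the trace.
Step 10: x = (3*22 + 0) mod 26 = 14 — in agreement.
Step 11: x = (3*14 + 0) mod 26 = 16 — matches.
Step 12: x = (3*16 + 0) mod 26 = 22 — verified.
Step 13: x = (3*22 + 0) mod 26 = 14 — consistent with the trace.
Step 14: x = (3*14 + 0) mod 26 = 16 — exactly as logged.
All steps check out; nothing to correct.

no error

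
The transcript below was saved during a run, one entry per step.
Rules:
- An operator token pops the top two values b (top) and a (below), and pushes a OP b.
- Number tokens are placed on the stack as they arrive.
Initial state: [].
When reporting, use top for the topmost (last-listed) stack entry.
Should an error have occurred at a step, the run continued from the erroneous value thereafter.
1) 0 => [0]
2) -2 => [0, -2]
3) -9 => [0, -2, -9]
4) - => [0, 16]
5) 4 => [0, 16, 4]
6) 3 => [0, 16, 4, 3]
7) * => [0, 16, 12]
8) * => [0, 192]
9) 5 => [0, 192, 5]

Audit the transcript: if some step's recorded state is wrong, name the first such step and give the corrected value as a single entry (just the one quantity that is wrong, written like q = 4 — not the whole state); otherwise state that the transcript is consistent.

Recomputing the run from the initial state:
step 1: [0]
step 2: [0, -2]
step 3: [0, -2, -9]
step 4: [0, 7]
step 5: [0, 7, 4]
step 6: [0, 7, 4, 3]
step 7: [0, 7, 12]
step 8: [0, 84]
step 9: [0, 84, 5]
The first disagreement with the transcript is at step 4, where the value should be top = 7.

step 4, top = 7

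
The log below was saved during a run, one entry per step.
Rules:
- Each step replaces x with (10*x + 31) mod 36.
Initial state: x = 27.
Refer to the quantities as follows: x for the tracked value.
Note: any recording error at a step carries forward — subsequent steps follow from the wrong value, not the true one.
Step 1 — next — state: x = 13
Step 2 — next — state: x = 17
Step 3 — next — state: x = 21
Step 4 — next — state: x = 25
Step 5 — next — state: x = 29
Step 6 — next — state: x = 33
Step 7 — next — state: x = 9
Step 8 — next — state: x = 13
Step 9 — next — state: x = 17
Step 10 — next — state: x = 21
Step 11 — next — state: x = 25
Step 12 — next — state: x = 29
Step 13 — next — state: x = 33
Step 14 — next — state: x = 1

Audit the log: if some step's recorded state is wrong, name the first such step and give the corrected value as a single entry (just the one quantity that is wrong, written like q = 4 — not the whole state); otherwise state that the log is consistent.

step 7, x = 1

Recomputing the run from the initial state:
step 1: x = 13
step 2: x = 17
step 3: x = 21
step 4: x = 25
step 5: x = 29
step 6: x = 33
step 7: x = 1
step 8: x = 5
step 9: x = 9
step 10: x = 13
step 11: x = 17
step 12: x = 21
step 13: x = 25
step 14: x = 29
The first disagreement with the log is at step 7, where the value should be x = 1.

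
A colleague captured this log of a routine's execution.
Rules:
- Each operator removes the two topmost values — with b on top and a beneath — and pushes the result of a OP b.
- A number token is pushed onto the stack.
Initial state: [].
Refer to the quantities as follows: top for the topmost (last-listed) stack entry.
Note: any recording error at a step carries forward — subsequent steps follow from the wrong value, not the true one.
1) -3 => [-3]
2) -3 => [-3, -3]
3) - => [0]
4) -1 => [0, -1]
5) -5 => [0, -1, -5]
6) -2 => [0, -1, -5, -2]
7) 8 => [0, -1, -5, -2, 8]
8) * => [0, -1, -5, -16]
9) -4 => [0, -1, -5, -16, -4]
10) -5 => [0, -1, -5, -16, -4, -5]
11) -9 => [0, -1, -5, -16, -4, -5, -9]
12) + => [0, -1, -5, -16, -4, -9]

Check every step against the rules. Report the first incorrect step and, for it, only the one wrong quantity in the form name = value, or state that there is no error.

step 12, top = -14

1. push -3: top = -3 (verified)
2. push -3: top = -3 (consistent with the log)
3. -3 - -3 = 0 (consistent with the log)
4. push -1: top = -1 (matches)
5. push -5: top = -5 (same as recorded)
6. push -2: top = -2 (exactly as logged)
7. push 8: top = 8 (no discrepancy)
8. -2 * 8 = -16 (matches)
9. push -4: top = -4 (confirmed correct)
10. push -5: top = -5 (verified)
11. push -9: top = -9 (same as recorded)
12. -5 + -9 = -14 (first mismatch against the log)
So the first discrepancy is step 12, where the right value is top = -14.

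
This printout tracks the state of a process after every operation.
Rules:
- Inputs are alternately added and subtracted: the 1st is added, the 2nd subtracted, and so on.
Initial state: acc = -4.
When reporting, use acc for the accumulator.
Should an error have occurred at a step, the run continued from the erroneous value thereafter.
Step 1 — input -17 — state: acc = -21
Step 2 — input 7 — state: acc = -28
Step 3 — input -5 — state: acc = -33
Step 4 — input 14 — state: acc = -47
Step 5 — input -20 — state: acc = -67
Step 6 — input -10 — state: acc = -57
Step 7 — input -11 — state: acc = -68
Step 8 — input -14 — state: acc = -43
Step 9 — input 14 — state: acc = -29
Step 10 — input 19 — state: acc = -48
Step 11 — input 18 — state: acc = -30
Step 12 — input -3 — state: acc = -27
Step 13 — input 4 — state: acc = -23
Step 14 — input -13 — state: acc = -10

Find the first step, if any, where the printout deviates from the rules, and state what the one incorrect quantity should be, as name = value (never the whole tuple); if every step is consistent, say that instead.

step 8, acc = -54

Recomputing the run from the initial state:
step 1: acc = -21
step 2: acc = -28
step 3: acc = -33
step 4: acc = -47
step 5: acc = -67
step 6: acc = -57
step 7: acc = -68
step 8: acc = -54
step 9: acc = -40
step 10: acc = -59
step 11: acc = -41
step 12: acc = -38
step 13: acc = -34
step 14: acc = -21
The first disagreement with the printout is at step 8, where the value should be acc = -54.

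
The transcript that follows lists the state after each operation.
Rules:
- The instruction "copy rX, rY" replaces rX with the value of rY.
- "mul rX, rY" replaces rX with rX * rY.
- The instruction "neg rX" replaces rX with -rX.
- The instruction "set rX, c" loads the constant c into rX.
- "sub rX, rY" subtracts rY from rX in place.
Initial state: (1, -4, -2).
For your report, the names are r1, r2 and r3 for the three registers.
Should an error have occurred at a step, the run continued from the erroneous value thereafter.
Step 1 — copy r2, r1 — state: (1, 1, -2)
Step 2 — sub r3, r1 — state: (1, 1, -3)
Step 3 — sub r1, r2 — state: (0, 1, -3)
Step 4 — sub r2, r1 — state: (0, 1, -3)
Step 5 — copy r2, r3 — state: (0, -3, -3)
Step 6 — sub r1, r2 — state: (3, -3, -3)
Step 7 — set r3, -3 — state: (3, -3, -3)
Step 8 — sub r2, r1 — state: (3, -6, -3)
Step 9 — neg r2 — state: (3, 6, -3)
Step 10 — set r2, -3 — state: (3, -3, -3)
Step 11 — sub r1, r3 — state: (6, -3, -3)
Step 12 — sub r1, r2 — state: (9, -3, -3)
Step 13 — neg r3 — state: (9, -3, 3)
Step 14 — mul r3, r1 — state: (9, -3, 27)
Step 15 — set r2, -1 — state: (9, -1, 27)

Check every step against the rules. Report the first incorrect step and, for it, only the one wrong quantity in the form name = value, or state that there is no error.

Recomputing the run from the initial state:
step 1: r1 = 1, r2 = 1, r3 = -2
step 2: r1 = 1, r2 = 1, r3 = -3
step 3: r1 = 0, r2 = 1, r3 = -3
step 4: r1 = 0, r2 = 1, r3 = -3
step 5: r1 = 0, r2 = -3, r3 = -3
step 6: r1 = 3, r2 = -3, r3 = -3
step 7: r1 = 3, r2 = -3, r3 = -3
step 8: r1 = 3, r2 = -6, r3 = -3
step 9: r1 = 3, r2 = 6, r3 = -3
step 10: r1 = 3, r2 = -3, r3 = -3
step 11: r1 = 6, r2 = -3, r3 = -3
step 12: r1 = 9, r2 = -3, r3 = -3
step 13: r1 = 9, r2 = -3, r3 = 3
step 14: r1 = 9, r2 = -3, r3 = 27
step 15: r1 = 9, r2 = -1, r3 = 27
This matches the transcript at every step.

no error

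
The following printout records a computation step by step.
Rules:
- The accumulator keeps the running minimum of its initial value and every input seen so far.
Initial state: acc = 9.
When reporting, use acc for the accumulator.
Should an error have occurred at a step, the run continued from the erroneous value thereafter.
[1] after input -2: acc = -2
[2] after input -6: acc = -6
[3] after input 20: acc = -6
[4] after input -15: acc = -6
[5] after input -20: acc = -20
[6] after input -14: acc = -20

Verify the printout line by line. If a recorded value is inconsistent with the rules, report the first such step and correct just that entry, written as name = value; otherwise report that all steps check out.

step 1: acc = min(9, -2) = -2 -> same as recorded
step 2: acc = min(-2, -6) = -6 -> in agreement
step 3: acc = min(-6, 20) = -6 -> agrees with the printout
step 4: acc = min(-6, -15) = -15 -> the printout disagrees here
First deviation found at step 4; the corrected entry is acc = -15.

step 4, acc = -15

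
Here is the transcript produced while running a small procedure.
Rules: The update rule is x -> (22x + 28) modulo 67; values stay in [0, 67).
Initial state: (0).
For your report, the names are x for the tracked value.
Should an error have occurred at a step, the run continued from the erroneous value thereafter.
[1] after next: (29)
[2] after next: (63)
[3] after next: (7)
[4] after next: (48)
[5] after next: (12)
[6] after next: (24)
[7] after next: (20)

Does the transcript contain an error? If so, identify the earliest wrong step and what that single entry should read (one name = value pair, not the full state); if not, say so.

Recomputing the run from the initial state:
step 1: x = 28
step 2: x = 41
step 3: x = 59
step 4: x = 53
step 5: x = 55
step 6: x = 32
step 7: x = 62
The first disagreement with the transcript is at step 1, where the value should be x = 28.

step 1, x = 28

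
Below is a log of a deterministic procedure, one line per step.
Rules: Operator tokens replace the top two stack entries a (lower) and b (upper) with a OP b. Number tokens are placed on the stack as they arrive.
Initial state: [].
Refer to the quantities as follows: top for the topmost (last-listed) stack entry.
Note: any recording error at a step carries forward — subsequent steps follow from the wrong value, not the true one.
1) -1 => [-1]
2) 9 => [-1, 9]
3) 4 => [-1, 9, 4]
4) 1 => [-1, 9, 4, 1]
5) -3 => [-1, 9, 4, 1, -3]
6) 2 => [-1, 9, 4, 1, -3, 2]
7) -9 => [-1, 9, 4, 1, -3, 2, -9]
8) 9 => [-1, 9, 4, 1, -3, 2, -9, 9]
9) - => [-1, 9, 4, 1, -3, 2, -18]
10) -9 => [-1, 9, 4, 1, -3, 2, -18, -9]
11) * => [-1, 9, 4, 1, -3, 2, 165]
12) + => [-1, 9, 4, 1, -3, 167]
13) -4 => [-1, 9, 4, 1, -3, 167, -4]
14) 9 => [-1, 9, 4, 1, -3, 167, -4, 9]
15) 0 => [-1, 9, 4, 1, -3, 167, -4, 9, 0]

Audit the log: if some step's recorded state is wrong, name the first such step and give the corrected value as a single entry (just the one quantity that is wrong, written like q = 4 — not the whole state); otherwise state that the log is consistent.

step 11, top = 162

1. push -1: top = -1 (matches)
2. push 9: top = 9 (agrees with the log)
3. push 4: top = 4 (confirmed correct)
4. push 1: top = 1 (confirmed correct)
5. push -3: top = -3 (no discrepancy)
6. push 2: top = 2 (no discrepancy)
7. push -9: top = -9 (checks out)
8. push 9: top = 9 (checks out)
9. -9 - 9 = -18 (in agreement)
10. push -9: top = -9 (confirmed correct)
11. -18 * -9 = 162 (the entry is off here)
So the first discrepancy is step 11, where the right value is top = 162.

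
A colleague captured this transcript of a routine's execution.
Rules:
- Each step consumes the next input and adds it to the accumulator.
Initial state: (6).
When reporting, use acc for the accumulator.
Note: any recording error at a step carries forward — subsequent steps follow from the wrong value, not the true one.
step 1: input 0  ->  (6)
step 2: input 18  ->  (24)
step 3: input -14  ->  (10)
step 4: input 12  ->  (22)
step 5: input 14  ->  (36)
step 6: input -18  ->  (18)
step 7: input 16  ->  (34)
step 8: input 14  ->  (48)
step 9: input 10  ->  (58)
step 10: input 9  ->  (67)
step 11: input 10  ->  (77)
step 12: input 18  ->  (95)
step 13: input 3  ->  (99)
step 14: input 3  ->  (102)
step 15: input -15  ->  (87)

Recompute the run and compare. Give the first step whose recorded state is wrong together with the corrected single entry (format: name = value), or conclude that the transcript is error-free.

step 13, acc = 98

1. acc = 6 + 0 = 6 (agrees with the transcript)
2. acc = 6 + 18 = 24 (verified)
3. acc = 24 + -14 = 10 (no discrepancy)
4. acc = 10 + 12 = 22 (agrees with the transcript)
5. acc = 22 + 14 = 36 (same as recorded)
6. acc = 36 + -18 = 18 (consistent with the transcript)
7. acc = 18 + 16 = 34 (agrees with the transcript)
8. acc = 34 + 14 = 48 (agrees with the transcript)
9. acc = 48 + 10 = 58 (verified)
10. acc = 58 + 9 = 67 (in agreement)
11. acc = 67 + 10 = 77 (exactly as logged)
12. acc = 77 + 18 = 95 (consistent with the transcript)
13. acc = 95 + 3 = 98 (the transcript disagrees here)
Conclusion: step 13 carries the first error; the entry should be acc = 98.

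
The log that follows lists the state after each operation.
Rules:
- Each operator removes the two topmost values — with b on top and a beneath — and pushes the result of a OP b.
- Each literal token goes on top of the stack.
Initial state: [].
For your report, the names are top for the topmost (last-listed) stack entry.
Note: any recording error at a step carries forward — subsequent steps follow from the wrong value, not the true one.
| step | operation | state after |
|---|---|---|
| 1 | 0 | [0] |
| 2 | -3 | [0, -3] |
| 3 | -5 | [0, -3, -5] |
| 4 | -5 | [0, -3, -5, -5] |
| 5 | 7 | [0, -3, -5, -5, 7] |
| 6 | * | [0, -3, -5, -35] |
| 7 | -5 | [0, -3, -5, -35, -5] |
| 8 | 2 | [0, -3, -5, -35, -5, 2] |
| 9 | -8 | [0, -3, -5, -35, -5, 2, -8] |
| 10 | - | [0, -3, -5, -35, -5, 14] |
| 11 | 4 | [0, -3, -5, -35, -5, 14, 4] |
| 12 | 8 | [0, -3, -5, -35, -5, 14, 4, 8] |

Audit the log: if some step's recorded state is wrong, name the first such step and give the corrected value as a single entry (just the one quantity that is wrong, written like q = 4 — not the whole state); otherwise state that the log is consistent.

step 10, top = 10

Step 1: push 0: top = 0 — checks out.
Step 2: push -3: top = -3 — agrees with the log.
Step 3: push -5: top = -5 — no discrepancy.
Step 4: push -5: top = -5 — checks out.
Step 5: push 7: top = 7 — consistent with the log.
Step 6: -5 * 7 = -35 — consistent with the log.
Step 7: push -5: top = -5 — no discrepancy.
Step 8: push 2: top = 2 — in agreement.
Step 9: push -8: top = -8 — matches.
Step 10: 2 - -8 = 10 — first mismatch against the log.
The earliest wrong entry is at step 10: it should read top = 10.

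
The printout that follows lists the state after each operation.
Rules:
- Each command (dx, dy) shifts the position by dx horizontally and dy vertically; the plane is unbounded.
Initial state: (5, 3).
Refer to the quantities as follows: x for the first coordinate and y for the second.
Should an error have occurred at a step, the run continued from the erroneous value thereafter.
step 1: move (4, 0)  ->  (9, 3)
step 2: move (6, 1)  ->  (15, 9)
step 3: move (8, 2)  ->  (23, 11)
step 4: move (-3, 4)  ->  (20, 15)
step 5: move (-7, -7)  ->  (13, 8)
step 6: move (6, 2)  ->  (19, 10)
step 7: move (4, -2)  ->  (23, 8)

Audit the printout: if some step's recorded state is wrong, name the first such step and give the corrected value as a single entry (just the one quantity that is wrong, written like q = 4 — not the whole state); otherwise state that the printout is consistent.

step 2, y = 4

Recomputing the run from the initial state:
step 1: x = 9, y = 3
step 2: x = 15, y = 4
step 3: x = 23, y = 6
step 4: x = 20, y = 10
step 5: x = 13, y = 3
step 6: x = 19, y = 5
step 7: x = 23, y = 3
The first disagreement with the printout is at step 2, where the value should be y = 4.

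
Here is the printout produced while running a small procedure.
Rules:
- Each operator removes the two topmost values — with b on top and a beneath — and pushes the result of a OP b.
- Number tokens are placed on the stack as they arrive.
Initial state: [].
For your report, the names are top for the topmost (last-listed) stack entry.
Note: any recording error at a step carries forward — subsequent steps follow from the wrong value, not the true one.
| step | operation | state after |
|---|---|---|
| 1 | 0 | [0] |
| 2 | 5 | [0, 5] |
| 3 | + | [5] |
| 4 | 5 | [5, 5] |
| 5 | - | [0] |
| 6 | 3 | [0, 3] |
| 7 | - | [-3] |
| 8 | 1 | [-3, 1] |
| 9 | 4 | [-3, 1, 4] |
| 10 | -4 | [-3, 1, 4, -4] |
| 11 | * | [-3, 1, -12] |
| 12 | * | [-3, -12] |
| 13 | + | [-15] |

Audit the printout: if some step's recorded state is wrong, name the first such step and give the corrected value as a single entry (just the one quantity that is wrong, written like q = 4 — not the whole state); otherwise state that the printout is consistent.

step 11, top = -16

Step 1: push 0: top = 0 — checks out.
Step 2: push 5: top = 5 — consistent with the printout.
Step 3: 0 + 5 = 5 — agrees with the printout.
Step 4: push 5: top = 5 — in agreement.
Step 5: 5 - 5 = 0 — agrees with the printout.
Step 6: push 3: top = 3 — exactly as logged.
Step 7: 0 - 3 = -3 — in agreement.
Step 8: push 1: top = 1 — same as recorded.
Step 9: push 4: top = 4 — same as recorded.
Step 10: push -4: top = -4 — in agreement.
Step 11: 4 * -4 = -16 — not what was recorded.
First deviation found at step 11; the corrected entry is top = -16.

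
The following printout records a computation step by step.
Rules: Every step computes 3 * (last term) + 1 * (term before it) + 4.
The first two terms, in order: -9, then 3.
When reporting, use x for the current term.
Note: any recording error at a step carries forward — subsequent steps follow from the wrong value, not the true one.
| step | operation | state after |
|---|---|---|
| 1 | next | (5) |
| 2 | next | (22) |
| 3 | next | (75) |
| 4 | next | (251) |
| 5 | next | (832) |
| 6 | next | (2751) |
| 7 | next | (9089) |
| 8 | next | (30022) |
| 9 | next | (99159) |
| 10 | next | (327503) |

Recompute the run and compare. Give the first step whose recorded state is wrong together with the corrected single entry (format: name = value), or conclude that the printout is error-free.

step 1: x = 3*(3) + (1)*(-9) + (4) = 4 -> this is not what the printout shows
The audit stops at step 1: the recorded entry is wrong and should be x = 4.

step 1, x = 4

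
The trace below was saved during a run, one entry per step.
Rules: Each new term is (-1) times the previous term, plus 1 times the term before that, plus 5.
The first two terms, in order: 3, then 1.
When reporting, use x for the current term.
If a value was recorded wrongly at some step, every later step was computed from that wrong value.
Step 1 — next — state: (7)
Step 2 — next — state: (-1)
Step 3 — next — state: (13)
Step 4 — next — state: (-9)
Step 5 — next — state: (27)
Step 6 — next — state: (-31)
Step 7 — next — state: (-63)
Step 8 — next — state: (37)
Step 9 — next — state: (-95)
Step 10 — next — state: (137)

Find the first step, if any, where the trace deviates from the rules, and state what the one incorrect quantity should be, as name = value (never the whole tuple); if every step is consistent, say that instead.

step 7, x = 63

Step 1: x = -1*(1) + (1)*(3) + (5) = 7 — no discrepancy.
Step 2: x = -1*(7) + (1)*(1) + (5) = -1 — same as recorded.
Step 3: x = -1*(-1) + (1)*(7) + (5) = 13 — verified.
Step 4: x = -1*(13) + (1)*(-1) + (5) = -9 — agrees with the trace.
Step 5: x = -1*(-9) + (1)*(13) + (5) = 27 — in agreement.
Step 6: x = -1*(27) + (1)*(-9) + (5) = -31 — same as recorded.
Step 7: x = -1*(-31) + (1)*(27) + (5) = 63 — first mismatch against the trace.
First deviation found at step 7; the corrected entry is x = 63.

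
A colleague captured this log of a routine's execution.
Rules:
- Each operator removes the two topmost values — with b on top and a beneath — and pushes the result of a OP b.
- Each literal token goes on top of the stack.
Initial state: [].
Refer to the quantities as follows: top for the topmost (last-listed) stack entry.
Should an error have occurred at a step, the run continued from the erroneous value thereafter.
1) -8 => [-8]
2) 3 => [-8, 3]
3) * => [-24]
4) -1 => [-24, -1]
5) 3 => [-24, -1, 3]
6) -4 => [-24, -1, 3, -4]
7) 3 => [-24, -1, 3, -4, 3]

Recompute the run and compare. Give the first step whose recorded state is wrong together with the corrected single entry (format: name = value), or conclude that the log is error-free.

no error

step 1: push -8: top = -8 -> same as recorded
step 2: push 3: top = 3 -> consistent with the log
step 3: -8 * 3 = -24 -> no discrepancy
step 4: push -1: top = -1 -> consistent with the log
step 5: push 3: top = 3 -> same as recorded
step 6: push -4: top = -4 -> checks out
step 7: push 3: top = 3 -> checks out
Nothing is out of place; the run is error-free.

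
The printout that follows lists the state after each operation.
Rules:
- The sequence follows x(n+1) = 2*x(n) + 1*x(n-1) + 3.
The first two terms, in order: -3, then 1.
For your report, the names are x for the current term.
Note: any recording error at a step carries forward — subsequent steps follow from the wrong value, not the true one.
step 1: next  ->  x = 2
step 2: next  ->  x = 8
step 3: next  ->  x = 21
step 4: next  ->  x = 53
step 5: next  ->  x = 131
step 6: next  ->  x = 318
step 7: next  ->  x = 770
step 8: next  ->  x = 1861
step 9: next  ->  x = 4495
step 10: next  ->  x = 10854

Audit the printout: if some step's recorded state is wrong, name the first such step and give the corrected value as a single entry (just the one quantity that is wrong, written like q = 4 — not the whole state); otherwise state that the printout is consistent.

Step 1: x = 2*(1) + (1)*(-3) + (3) = 2 — verified.
Step 2: x = 2*(2) + (1)*(1) + (3) = 8 — in agreement.
Step 3: x = 2*(8) + (1)*(2) + (3) = 21 — verified.
Step 4: x = 2*(21) + (1)*(8) + (3) = 53 — confirmed correct.
Step 5: x = 2*(53) + (1)*(21) + (3) = 130 — not what was recorded.
First deviation found at step 5; the corrected entry is x = 130.

step 5, x = 130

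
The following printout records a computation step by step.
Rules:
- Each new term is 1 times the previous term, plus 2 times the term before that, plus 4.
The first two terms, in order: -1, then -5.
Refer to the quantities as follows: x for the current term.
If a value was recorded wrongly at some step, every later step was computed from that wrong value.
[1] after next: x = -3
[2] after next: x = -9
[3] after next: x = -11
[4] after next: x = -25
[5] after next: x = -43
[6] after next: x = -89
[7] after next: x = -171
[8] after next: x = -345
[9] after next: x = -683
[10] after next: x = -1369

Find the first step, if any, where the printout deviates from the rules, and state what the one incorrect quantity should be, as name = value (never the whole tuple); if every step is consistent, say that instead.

no error

Recomputing the run from the initial state:
step 1: x = -3
step 2: x = -9
step 3: x = -11
step 4: x = -25
step 5: x = -43
step 6: x = -89
step 7: x = -171
step 8: x = -345
step 9: x = -683
step 10: x = -1369
This matches the printout at every step.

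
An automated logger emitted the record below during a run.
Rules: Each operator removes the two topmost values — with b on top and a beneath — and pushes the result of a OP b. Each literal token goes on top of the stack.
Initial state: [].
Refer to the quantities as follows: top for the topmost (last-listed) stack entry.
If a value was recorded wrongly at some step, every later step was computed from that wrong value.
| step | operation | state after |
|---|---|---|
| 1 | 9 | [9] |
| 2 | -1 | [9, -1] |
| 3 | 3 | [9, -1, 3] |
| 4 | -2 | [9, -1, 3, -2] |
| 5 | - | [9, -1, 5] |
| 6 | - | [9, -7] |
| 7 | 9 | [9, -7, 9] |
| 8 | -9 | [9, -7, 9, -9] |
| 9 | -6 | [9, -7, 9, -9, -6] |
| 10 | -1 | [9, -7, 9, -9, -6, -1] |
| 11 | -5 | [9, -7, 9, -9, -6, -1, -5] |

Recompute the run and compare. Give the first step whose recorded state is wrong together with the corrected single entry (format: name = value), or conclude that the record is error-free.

step 6, top = -6

Recomputing the run from the initial state:
step 1: [9]
step 2: [9, -1]
step 3: [9, -1, 3]
step 4: [9, -1, 3, -2]
step 5: [9, -1, 5]
step 6: [9, -6]
step 7: [9, -6, 9]
step 8: [9, -6, 9, -9]
step 9: [9, -6, 9, -9, -6]
step 10: [9, -6, 9, -9, -6, -1]
step 11: [9, -6, 9, -9, -6, -1, -5]
The first disagreement with the record is at step 6, where the value should be top = -6.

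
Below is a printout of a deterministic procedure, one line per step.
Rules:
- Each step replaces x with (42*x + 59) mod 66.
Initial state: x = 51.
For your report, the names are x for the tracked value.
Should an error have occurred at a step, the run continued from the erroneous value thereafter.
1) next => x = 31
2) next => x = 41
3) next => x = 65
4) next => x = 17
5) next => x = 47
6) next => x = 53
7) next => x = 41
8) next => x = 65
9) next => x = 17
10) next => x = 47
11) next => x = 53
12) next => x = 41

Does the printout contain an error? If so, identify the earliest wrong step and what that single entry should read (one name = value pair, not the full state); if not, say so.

step 1, x = 23

Recomputing the run from the initial state:
step 1: x = 23
step 2: x = 35
step 3: x = 11
step 4: x = 59
step 5: x = 29
step 6: x = 23
step 7: x = 35
step 8: x = 11
step 9: x = 59
step 10: x = 29
step 11: x = 23
step 12: x = 35
The first disagreement with the printout is at step 1, where the value should be x = 23.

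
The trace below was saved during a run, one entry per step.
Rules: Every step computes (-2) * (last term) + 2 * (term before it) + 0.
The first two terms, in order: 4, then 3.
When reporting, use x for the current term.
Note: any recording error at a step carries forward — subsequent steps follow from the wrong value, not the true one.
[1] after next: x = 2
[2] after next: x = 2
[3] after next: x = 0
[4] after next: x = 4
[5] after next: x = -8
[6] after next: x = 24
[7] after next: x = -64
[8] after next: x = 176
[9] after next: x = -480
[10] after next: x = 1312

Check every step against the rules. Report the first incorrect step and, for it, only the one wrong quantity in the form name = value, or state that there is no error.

no error

Step 1: x = -2*(3) + (2)*(4) + (0) = 2 — same as recorded.
Step 2: x = -2*(2) + (2)*(3) + (0) = 2 — in agreement.
Step 3: x = -2*(2) + (2)*(2) + (0) = 0 — consistent with the trace.
Step 4: x = -2*(0) + (2)*(2) + (0) = 4 — verified.
Step 5: x = -2*(4) + (2)*(0) + (0) = -8 — same as recorded.
Step 6: x = -2*(-8) + (2)*(4) + (0) = 24 — agrees with the trace.
Step 7: x = -2*(24) + (2)*(-8) + (0) = -64 — in agreement.
Step 8: x = -2*(-64) + (2)*(24) + (0) = 176 — in agreement.
Step 9: x = -2*(176) + (2)*(-64) + (0) = -480 — matches.
Step 10: x = -2*(-480) + (2)*(176) + (0) = 1312 — exactly as logged.
The recomputation confirms every line.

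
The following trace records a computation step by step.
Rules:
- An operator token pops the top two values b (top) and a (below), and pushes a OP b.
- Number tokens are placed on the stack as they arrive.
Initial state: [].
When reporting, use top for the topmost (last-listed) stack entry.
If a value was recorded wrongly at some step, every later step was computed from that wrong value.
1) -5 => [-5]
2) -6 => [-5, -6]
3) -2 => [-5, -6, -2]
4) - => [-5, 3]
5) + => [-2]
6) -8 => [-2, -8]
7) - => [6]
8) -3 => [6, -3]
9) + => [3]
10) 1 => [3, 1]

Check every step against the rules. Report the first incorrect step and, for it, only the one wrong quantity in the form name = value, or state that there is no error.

Recomputing the run from the initial state:
step 1: [-5]
step 2: [-5, -6]
step 3: [-5, -6, -2]
step 4: [-5, -4]
step 5: [-9]
step 6: [-9, -8]
step 7: [-1]
step 8: [-1, -3]
step 9: [-4]
step 10: [-4, 1]
The first disagreement with the trace is at step 4, where the value should be top = -4.

step 4, top = -4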